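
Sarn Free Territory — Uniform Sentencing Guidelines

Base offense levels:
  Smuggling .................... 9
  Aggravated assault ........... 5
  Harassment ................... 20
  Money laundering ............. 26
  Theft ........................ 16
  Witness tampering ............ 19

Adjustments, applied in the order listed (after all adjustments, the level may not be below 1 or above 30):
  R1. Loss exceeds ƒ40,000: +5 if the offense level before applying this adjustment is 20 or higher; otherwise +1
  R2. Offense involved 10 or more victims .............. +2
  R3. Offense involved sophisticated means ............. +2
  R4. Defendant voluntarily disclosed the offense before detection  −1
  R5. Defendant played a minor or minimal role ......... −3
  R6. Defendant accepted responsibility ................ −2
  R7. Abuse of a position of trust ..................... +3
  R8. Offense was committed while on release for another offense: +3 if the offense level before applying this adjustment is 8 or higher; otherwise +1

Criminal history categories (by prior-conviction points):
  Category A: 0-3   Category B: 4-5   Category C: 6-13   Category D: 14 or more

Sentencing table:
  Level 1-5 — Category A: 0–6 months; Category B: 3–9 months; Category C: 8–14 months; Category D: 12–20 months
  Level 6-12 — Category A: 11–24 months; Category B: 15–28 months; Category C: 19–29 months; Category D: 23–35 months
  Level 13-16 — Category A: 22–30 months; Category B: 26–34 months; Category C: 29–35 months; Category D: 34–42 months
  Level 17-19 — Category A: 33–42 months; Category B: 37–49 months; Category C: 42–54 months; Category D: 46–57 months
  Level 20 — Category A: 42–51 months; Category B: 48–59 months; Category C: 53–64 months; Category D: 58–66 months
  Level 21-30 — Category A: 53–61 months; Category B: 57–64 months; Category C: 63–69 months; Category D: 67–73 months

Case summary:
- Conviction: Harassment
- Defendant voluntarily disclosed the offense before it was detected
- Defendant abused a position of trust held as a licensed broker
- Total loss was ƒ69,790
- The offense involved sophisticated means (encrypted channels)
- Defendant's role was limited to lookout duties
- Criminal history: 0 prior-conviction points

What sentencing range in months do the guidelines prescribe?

Base offense level for harassment: 20.
R1 applies (level before this adjustment is 20 ≥ 20, so +5): 20 + 5 = 25.
R3 applies: 25 + 2 = 27.
R4 applies: 27 − 1 = 26.
R5 applies: 26 − 3 = 23.
R7 applies: 23 + 3 = 26.
R8 does not apply.
Final offense level: 26.
Criminal history: 0 prior points → Category A (0-3).
Level 26 falls in the 21-30 band.
Grid: Level 21-30 × Category A = 53-61 months.

53-61 months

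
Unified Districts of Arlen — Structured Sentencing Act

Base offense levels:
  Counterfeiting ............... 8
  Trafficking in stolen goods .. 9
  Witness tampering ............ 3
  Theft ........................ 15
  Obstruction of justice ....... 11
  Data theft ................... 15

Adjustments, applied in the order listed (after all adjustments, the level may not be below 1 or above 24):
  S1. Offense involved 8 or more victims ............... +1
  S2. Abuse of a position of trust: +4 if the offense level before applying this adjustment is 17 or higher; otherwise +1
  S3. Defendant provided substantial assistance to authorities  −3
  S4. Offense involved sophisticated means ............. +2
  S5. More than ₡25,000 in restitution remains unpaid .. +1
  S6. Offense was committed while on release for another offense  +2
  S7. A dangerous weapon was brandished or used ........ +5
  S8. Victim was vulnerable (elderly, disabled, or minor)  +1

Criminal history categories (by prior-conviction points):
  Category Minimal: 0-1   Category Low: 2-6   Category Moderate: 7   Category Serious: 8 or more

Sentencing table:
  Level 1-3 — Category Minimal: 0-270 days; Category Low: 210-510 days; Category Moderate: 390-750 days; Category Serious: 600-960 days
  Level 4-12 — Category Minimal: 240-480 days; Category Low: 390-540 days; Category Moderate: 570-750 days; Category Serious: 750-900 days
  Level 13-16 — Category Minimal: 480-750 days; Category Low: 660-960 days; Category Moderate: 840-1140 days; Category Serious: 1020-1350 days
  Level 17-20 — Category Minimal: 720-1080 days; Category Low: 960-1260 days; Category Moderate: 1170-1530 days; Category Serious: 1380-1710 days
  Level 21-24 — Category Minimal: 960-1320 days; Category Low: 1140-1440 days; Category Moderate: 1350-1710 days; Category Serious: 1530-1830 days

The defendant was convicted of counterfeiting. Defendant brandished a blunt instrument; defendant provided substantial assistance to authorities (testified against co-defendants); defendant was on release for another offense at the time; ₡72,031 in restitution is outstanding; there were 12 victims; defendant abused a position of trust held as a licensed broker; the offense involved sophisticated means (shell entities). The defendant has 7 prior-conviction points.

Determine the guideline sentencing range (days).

1170-1530 days

Base offense level for counterfeiting: 8.
S1 applies: 8 + 1 = 9.
S2 applies (level before this adjustment is 9 < 17, so +1): 9 + 1 = 10.
S3 applies: 10 − 3 = 7.
S4 applies: 7 + 2 = 9.
S5 applies: 9 + 1 = 10.
S6 applies: 10 + 2 = 12.
S7 applies: 12 + 5 = 17.
Final offense level: 17.
Criminal history: 7 prior points → Category Moderate (7).
Level 17 falls in the 17-20 band.
Grid: Level 17-20 × Category Moderate = 1170-1530 days.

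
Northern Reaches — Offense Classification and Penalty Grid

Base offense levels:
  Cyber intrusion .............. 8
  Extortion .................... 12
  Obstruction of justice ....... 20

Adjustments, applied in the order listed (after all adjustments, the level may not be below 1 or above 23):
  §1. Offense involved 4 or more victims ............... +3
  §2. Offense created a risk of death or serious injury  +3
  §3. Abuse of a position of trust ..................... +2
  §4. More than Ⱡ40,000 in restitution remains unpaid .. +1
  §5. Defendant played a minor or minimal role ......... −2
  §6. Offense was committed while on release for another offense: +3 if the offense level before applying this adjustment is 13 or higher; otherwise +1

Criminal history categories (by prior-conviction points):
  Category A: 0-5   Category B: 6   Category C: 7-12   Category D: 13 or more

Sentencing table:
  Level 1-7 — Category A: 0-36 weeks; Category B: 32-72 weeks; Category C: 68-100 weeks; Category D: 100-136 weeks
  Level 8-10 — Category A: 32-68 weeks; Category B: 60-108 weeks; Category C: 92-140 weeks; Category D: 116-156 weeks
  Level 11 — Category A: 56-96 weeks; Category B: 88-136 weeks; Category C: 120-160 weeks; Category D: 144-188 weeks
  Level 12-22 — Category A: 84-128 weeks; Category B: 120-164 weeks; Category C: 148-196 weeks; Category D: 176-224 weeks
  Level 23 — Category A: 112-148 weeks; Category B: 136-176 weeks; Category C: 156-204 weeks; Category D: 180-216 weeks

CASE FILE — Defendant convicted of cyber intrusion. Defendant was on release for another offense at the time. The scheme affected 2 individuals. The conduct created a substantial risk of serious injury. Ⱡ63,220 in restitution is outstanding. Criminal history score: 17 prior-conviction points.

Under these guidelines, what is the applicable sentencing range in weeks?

Base offense level for cyber intrusion: 8.
§2 applies: 8 + 3 = 11.
§3 does not apply.
§4 applies: 11 + 1 = 12.
§5 does not apply.
§6 applies (level before this adjustment is 12 < 13, so +1): 12 + 1 = 13.
Final offense level: 13.
Criminal history: 17 prior points → Category D (13+).
Level 13 falls in the 12-22 band.
Grid: Level 12-22 × Category D = 176-224 weeks.

176-224 weeks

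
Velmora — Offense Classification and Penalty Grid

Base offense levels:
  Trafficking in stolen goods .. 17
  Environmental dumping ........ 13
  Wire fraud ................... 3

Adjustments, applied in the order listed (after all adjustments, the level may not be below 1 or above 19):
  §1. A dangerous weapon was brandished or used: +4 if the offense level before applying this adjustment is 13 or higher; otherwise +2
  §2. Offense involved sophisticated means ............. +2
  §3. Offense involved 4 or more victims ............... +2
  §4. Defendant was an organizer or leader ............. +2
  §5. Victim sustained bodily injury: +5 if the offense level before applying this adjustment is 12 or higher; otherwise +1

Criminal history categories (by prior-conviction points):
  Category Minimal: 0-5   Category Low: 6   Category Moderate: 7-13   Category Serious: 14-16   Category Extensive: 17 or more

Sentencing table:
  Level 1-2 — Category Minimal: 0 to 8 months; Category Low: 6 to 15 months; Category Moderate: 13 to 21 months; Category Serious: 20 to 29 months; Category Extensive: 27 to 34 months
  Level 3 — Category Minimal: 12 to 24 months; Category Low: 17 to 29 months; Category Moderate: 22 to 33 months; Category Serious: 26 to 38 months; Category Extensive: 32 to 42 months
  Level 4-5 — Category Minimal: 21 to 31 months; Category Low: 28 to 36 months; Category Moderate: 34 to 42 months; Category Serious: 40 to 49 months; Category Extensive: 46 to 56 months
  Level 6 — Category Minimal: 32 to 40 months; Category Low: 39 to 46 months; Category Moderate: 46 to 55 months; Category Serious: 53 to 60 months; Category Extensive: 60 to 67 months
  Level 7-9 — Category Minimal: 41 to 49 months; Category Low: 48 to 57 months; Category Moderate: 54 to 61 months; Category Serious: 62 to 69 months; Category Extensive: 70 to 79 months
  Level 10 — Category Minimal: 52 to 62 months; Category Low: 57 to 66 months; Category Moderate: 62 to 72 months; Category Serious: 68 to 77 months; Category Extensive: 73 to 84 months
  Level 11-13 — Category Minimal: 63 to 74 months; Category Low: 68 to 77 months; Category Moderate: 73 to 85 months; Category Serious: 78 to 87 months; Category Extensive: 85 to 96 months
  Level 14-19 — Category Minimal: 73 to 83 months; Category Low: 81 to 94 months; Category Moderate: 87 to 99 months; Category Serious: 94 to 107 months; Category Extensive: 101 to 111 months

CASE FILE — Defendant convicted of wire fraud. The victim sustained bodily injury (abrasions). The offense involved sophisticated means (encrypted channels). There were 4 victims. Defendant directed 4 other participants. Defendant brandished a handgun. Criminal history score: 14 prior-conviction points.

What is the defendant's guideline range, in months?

78-87 months

Base offense level for wire fraud: 3.
§1 applies (level before this adjustment is 3 < 13, so +2): 3 + 2 = 5.
§2 applies: 5 + 2 = 7.
§3 applies: 7 + 2 = 9.
§4 applies: 9 + 2 = 11.
§5 applies (level before this adjustment is 11 < 12, so +1): 11 + 1 = 12.
Final offense level: 12.
Criminal history: 14 prior points → Category Serious (14-16).
Level 12 falls in the 11-13 band.
Grid: Level 11-13 × Category Serious = 78-87 months.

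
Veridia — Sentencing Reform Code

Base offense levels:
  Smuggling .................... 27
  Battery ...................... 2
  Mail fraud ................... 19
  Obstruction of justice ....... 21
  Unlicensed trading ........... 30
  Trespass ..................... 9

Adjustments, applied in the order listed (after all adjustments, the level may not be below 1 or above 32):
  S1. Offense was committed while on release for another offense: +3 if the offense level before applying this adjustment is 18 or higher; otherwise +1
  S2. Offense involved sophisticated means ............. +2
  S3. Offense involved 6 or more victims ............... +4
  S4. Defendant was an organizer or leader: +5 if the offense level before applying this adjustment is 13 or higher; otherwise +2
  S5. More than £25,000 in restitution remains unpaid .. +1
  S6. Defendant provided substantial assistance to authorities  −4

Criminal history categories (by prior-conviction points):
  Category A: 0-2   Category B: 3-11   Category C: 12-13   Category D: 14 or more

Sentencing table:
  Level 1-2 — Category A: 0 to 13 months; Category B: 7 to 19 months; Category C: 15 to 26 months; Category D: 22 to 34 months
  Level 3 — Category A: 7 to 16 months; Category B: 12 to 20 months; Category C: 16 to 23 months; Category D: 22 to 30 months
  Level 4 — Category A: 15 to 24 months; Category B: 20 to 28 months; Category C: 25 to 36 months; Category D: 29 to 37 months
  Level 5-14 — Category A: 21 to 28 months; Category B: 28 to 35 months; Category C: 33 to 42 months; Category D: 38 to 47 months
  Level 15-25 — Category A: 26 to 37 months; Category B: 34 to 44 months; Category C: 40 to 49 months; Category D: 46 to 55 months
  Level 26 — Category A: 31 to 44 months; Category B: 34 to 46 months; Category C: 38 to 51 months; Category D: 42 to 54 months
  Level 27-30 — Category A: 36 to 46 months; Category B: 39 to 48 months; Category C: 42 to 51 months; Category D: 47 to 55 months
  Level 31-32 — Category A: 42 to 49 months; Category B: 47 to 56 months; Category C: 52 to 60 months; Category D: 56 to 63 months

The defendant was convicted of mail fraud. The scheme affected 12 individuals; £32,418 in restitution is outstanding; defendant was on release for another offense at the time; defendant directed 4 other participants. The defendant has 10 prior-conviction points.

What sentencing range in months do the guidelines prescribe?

Base offense level for mail fraud: 19.
S1 applies (level before this adjustment is 19 ≥ 18, so +3): 19 + 3 = 22.
S2 does not apply.
S3 applies: 22 + 4 = 26.
S4 applies (level before this adjustment is 26 ≥ 13, so +5): 26 + 5 = 31.
S5 applies: 31 + 1 = 32.
S6 does not apply.
Final offense level: 32.
Criminal history: 10 prior points → Category B (3-11).
Level 32 falls in the 31-32 band.
Grid: Level 31-32 × Category B = 47-56 months.

47-56 months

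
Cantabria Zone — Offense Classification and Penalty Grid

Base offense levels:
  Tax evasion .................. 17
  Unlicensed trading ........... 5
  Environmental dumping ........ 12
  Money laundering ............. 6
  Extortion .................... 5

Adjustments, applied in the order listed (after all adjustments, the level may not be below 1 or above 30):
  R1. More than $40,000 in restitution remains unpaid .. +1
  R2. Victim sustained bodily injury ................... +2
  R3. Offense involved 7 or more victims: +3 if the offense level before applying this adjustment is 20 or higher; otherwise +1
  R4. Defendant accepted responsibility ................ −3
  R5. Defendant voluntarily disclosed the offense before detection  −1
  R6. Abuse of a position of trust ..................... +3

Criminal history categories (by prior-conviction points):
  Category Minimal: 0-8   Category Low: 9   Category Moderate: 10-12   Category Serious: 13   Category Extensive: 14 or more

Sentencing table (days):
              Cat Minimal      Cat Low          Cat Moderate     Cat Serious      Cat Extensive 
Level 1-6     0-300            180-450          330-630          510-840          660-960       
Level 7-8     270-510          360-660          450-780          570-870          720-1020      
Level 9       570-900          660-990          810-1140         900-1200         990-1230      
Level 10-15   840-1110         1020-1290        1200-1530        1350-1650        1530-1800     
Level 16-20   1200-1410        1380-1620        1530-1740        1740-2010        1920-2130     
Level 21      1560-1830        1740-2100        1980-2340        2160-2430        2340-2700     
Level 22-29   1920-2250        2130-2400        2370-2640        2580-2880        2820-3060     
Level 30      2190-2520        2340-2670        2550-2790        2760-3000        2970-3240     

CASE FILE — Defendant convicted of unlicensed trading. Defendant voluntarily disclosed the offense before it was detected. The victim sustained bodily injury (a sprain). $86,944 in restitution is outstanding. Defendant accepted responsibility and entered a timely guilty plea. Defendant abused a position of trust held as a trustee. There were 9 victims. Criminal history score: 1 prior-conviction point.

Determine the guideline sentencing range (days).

270-510 days

Base offense level for unlicensed trading: 5.
R1 applies: 5 + 1 = 6.
R2 applies: 6 + 2 = 8.
R3 applies (level before this adjustment is 8 < 20, so +1): 8 + 1 = 9.
R4 applies: 9 − 3 = 6.
R5 applies: 6 − 1 = 5.
R6 applies: 5 + 3 = 8.
Final offense level: 8.
Criminal history: 1 prior point → Category Minimal (0-8).
Level 8 falls in the 7-8 band.
Grid: Level 7-8 × Category Minimal = 270-510 days.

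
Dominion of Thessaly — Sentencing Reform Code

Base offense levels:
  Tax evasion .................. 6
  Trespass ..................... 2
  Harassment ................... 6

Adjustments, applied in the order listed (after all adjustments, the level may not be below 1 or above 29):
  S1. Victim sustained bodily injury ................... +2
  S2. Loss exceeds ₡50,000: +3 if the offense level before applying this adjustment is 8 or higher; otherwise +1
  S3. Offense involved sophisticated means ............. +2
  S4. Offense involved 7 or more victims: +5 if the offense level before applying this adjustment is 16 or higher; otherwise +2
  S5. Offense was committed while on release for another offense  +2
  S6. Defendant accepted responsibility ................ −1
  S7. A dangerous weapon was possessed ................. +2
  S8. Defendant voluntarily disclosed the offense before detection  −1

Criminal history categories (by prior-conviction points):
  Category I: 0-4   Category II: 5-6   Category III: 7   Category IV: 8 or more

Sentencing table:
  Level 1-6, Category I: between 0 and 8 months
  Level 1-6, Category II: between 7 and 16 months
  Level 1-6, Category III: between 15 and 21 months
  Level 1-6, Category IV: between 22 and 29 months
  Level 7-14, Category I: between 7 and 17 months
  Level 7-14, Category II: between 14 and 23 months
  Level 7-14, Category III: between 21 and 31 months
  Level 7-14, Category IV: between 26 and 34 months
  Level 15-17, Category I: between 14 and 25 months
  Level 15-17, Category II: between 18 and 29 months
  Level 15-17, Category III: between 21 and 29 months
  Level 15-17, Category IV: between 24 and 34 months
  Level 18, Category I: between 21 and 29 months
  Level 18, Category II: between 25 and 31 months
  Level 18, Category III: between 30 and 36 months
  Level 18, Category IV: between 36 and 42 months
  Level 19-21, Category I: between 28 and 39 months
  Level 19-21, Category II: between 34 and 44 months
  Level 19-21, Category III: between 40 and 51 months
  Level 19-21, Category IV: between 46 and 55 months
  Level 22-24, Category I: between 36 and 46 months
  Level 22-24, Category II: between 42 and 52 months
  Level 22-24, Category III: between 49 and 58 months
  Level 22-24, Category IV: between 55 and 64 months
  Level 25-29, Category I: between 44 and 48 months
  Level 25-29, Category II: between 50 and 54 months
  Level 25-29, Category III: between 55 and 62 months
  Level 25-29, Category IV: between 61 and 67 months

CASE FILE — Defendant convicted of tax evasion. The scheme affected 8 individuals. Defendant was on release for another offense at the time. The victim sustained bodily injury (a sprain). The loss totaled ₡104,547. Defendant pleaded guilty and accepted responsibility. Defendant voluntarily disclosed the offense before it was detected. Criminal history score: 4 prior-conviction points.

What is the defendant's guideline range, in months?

Base offense level for tax evasion: 6.
S1 applies: 6 + 2 = 8.
S2 applies (level before this adjustment is 8 ≥ 8, so +3): 8 + 3 = 11.
S4 applies (level before this adjustment is 11 < 16, so +2): 11 + 2 = 13.
S5 applies: 13 + 2 = 15.
S6 applies: 15 − 1 = 14.
S7 does not apply.
S8 applies: 14 − 1 = 13.
Final offense level: 13.
Criminal history: 4 prior points → Category I (0-4).
Level 13 falls in the 7-14 band.
Grid: Level 7-14 × Category I = 7-17 months.

7-17 months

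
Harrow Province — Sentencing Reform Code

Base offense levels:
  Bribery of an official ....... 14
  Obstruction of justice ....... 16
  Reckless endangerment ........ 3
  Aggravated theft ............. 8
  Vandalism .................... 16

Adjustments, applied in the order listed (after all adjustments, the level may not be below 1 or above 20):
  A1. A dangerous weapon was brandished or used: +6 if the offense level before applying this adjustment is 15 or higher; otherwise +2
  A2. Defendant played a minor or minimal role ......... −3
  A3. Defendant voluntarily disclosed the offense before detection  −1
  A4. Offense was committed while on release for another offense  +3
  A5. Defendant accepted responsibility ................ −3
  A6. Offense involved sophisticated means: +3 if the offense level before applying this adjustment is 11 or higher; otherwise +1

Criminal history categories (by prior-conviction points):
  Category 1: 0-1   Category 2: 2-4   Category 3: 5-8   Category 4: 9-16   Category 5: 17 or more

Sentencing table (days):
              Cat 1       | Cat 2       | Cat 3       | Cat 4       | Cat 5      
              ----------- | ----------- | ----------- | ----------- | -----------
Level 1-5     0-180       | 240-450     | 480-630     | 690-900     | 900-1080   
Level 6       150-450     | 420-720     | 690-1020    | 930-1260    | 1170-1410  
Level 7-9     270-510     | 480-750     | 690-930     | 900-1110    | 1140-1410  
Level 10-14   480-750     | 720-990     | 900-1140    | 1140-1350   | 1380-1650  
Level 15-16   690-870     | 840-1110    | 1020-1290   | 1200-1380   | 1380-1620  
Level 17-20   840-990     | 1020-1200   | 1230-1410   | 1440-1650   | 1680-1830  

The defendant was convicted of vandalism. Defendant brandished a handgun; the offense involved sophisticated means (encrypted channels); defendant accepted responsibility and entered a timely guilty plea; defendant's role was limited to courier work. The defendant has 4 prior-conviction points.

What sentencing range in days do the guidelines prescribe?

Base offense level for vandalism: 16.
A1 applies (level before this adjustment is 16 ≥ 15, so +6): 16 + 6 = 22.
A2 applies: 22 − 3 = 19.
A4 does not apply.
A5 applies: 19 − 3 = 16.
A6 applies (level before this adjustment is 16 ≥ 11, so +3): 16 + 3 = 19.
Final offense level: 19.
Criminal history: 4 prior points → Category 2 (2-4).
Level 19 falls in the 17-20 band.
Grid: Level 17-20 × Category 2 = 1020-1200 days.

1020-1200 days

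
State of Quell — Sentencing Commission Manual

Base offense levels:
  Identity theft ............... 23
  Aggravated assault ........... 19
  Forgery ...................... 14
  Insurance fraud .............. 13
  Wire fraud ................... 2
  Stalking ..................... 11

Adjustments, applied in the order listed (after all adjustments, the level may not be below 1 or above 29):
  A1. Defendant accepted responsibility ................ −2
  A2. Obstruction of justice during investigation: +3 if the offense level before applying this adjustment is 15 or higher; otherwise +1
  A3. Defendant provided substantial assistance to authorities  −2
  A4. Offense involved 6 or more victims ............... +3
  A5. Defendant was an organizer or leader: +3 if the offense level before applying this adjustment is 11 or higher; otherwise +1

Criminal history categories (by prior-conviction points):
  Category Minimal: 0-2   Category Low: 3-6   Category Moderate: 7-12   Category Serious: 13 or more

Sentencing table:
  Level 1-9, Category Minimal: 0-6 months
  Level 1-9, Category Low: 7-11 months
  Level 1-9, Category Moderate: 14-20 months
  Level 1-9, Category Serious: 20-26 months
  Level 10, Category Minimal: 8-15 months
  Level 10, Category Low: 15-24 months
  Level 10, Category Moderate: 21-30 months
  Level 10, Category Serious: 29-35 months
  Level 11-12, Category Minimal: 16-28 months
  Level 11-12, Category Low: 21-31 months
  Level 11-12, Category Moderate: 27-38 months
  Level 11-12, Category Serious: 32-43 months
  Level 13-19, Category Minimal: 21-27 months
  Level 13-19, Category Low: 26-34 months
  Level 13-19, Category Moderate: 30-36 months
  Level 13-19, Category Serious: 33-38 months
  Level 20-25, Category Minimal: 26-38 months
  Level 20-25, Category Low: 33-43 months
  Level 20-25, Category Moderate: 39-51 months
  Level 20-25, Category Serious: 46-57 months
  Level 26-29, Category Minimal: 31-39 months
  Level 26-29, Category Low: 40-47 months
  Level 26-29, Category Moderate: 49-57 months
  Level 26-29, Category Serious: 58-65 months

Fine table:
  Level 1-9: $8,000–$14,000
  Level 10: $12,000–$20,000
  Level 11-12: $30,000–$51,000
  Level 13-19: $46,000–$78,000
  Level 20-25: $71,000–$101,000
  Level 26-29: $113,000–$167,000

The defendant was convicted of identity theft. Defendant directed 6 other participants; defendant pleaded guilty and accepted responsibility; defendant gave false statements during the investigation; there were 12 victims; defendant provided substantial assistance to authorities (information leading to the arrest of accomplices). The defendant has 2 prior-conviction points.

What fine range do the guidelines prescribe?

$113,000–$167,000

Base offense level for identity theft: 23.
A1 applies: 23 − 2 = 21.
A2 applies (level before this adjustment is 21 ≥ 15, so +3): 21 + 3 = 24.
A3 applies: 24 − 2 = 22.
A4 applies: 22 + 3 = 25.
A5 applies (level before this adjustment is 25 ≥ 11, so +3): 25 + 3 = 28.
Final offense level: 28.
Level 28 falls in the 26-29 band.
Fine table: Level 26-29 → $113,000–$167,000.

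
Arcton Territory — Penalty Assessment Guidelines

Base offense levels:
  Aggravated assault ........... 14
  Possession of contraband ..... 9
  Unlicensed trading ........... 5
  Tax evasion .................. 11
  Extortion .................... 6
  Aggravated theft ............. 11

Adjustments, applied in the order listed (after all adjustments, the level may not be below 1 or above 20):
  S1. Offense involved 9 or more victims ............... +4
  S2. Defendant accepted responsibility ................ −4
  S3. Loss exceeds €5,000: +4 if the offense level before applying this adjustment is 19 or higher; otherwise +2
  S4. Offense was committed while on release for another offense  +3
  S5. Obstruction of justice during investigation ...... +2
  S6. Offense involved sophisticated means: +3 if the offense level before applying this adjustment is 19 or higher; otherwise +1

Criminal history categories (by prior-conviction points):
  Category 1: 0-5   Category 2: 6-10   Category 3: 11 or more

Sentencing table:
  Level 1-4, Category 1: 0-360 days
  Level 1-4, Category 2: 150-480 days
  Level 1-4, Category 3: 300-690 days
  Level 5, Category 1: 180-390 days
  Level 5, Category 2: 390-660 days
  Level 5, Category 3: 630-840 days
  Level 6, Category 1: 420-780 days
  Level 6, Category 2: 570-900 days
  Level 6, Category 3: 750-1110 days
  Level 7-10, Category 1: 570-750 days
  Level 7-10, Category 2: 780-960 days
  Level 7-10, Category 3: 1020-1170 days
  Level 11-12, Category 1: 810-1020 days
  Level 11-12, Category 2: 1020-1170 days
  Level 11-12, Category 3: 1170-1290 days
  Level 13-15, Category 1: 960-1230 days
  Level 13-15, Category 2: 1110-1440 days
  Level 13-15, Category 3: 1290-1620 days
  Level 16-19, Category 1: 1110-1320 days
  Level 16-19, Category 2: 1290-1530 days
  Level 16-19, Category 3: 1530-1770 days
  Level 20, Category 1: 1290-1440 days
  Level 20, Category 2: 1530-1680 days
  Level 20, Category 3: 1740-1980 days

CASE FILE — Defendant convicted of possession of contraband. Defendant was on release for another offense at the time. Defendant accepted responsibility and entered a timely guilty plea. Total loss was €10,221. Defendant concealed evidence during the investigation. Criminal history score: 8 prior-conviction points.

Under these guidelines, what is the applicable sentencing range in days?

Base offense level for possession of contraband: 9.
S1 does not apply.
S2 applies: 9 − 4 = 5.
S3 applies (level before this adjustment is 5 < 19, so +2): 5 + 2 = 7.
S4 applies: 7 + 3 = 10.
S5 applies: 10 + 2 = 12.
S6 does not apply.
Final offense level: 12.
Criminal history: 8 prior points → Category 2 (6-10).
Level 12 falls in the 11-12 band.
Grid: Level 11-12 × Category 2 = 1020-1170 days.

1020-1170 days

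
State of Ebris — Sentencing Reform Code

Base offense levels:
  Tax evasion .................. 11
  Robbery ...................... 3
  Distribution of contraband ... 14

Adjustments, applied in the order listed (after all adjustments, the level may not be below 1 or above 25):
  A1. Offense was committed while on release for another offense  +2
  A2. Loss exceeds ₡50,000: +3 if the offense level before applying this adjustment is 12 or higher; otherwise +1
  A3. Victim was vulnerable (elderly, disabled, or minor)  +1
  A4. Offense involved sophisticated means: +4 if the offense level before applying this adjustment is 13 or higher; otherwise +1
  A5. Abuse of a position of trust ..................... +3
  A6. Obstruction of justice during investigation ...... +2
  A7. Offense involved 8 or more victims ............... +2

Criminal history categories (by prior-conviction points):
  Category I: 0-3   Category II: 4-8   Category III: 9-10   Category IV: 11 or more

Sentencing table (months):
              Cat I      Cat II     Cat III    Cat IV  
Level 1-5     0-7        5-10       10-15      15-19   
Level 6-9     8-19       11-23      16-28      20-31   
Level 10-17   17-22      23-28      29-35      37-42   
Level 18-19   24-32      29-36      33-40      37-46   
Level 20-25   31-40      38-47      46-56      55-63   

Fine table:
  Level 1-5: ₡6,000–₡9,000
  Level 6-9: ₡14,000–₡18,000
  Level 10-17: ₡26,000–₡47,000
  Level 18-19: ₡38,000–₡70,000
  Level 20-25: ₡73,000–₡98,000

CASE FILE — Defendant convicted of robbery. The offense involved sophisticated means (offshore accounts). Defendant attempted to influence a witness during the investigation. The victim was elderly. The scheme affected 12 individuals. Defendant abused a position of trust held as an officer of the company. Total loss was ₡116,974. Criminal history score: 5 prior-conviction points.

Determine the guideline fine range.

₡26,000–₡47,000

Base offense level for robbery: 3.
A1 does not apply.
A2 applies (level before this adjustment is 3 < 12, so +1): 3 + 1 = 4.
A3 applies: 4 + 1 = 5.
A4 applies (level before this adjustment is 5 < 13, so +1): 5 + 1 = 6.
A5 applies: 6 + 3 = 9.
A6 applies: 9 + 2 = 11.
A7 applies: 11 + 2 = 13.
Final offense level: 13.
Level 13 falls in the 10-17 band.
Fine table: Level 10-17 → ₡26,000–₡47,000.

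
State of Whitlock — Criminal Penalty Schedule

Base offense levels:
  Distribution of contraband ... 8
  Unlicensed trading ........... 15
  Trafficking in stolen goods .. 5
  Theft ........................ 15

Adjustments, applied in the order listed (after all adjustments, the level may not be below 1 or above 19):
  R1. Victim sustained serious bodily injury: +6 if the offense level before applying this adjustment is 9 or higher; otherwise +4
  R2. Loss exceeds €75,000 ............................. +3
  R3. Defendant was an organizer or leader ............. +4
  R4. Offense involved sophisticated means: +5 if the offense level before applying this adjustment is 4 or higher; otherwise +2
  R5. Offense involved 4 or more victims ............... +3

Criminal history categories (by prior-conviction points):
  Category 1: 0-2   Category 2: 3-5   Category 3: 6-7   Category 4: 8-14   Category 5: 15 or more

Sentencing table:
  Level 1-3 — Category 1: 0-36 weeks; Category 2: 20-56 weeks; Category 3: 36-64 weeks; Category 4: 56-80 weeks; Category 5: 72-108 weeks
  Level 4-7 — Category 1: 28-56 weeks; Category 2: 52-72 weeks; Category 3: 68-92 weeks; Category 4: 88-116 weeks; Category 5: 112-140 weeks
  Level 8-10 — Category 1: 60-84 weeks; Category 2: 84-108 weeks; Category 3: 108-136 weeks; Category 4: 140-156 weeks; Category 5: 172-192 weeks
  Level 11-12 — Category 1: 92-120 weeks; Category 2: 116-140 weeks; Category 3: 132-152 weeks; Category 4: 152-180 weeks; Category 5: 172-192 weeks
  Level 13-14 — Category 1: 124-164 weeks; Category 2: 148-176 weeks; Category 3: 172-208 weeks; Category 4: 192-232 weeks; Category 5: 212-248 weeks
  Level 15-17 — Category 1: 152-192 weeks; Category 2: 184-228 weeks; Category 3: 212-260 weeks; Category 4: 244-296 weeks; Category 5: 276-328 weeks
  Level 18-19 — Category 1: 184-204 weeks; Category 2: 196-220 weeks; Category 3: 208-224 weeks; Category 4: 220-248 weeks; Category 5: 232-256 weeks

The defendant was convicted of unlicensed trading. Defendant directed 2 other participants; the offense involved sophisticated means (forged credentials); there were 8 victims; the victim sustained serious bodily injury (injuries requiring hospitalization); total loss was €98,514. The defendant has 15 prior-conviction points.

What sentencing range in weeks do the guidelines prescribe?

Base offense level for unlicensed trading: 15.
R1 applies (level before this adjustment is 15 ≥ 9, so +6): 15 + 6 = 21.
R2 applies: 21 + 3 = 24.
R3 applies: 24 + 4 = 28.
R4 applies (level before this adjustment is 28 ≥ 4, so +5): 28 + 5 = 33.
R5 applies: 33 + 3 = 36.
Level 36 exceeds the maximum of 19; capped at 19.
Final offense level: 19.
Criminal history: 15 prior points → Category 5 (15+).
Level 19 falls in the 18-19 band.
Grid: Level 18-19 × Category 5 = 232-256 weeks.

232-256 weeks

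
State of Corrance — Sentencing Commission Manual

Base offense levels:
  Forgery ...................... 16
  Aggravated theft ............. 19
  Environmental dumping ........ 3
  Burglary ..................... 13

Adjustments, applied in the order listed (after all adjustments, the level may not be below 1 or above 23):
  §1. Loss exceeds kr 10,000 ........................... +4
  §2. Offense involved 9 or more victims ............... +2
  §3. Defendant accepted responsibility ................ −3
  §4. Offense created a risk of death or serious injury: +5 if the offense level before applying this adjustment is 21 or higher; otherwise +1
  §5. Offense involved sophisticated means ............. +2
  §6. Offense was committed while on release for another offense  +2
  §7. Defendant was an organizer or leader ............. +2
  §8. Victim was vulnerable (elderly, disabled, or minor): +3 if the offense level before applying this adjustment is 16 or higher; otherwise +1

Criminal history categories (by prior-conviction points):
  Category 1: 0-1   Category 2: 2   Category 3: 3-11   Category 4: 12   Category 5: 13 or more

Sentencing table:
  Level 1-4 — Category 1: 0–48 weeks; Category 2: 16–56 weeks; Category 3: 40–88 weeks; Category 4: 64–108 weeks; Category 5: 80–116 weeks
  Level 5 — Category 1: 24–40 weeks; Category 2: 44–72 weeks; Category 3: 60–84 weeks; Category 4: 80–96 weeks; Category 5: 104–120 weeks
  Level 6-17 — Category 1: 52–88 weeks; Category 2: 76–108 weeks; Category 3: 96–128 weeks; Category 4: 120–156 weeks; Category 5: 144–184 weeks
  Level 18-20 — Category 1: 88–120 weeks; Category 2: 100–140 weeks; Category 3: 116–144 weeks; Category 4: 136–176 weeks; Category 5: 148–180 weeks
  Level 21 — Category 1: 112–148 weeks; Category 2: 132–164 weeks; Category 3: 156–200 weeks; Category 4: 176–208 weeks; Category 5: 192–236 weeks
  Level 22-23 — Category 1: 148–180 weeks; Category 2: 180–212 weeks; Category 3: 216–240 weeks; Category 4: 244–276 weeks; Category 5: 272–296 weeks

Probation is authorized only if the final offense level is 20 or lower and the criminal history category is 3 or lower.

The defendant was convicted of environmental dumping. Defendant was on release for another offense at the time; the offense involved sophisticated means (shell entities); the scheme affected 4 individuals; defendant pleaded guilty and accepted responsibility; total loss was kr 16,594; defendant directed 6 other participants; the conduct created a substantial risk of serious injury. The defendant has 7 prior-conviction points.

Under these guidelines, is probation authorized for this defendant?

Yes

Base offense level for environmental dumping: 3.
§1 applies: 3 + 4 = 7.
§2 does not apply.
§3 applies: 7 − 3 = 4.
§4 applies (level before this adjustment is 4 < 21, so +1): 4 + 1 = 5.
§5 applies: 5 + 2 = 7.
§6 applies: 7 + 2 = 9.
§7 applies: 9 + 2 = 11.
§8 does not apply.
Final offense level: 11.
Criminal history: 7 prior points → Category 3 (3-11).
Level 11 falls in the 6-17 band.
Grid: Level 6-17 × Category 3 = 96-128 weeks.
Probation check: level 11 ≤ 20 and category 3 ≤ 3 → eligible.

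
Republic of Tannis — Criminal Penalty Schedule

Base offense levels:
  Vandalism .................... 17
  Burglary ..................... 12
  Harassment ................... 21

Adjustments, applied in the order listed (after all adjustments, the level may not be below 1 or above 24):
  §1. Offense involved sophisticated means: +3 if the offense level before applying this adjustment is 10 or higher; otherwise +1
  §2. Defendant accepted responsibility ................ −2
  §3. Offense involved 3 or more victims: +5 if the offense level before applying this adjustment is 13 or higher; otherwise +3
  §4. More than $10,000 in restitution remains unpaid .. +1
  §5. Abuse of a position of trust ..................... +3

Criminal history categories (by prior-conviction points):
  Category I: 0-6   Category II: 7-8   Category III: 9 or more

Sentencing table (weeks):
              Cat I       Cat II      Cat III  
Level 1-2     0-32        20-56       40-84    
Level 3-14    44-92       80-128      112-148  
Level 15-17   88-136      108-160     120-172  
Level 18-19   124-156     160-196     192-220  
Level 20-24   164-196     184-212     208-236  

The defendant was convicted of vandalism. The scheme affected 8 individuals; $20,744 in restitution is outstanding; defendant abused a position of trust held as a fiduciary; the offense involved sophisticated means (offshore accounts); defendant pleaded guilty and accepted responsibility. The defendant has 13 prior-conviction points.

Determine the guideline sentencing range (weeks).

Base offense level for vandalism: 17.
§1 applies (level before this adjustment is 17 ≥ 10, so +3): 17 + 3 = 20.
§2 applies: 20 − 2 = 18.
§3 applies (level before this adjustment is 18 ≥ 13, so +5): 18 + 5 = 23.
§4 applies: 23 + 1 = 24.
§5 applies: 24 + 3 = 27.
Level 27 exceeds the maximum of 24; capped at 24.
Final offense level: 24.
Criminal history: 13 prior points → Category III (9+).
Level 24 falls in the 20-24 band.
Grid: Level 20-24 × Category III = 208-236 weeks.

208-236 weeks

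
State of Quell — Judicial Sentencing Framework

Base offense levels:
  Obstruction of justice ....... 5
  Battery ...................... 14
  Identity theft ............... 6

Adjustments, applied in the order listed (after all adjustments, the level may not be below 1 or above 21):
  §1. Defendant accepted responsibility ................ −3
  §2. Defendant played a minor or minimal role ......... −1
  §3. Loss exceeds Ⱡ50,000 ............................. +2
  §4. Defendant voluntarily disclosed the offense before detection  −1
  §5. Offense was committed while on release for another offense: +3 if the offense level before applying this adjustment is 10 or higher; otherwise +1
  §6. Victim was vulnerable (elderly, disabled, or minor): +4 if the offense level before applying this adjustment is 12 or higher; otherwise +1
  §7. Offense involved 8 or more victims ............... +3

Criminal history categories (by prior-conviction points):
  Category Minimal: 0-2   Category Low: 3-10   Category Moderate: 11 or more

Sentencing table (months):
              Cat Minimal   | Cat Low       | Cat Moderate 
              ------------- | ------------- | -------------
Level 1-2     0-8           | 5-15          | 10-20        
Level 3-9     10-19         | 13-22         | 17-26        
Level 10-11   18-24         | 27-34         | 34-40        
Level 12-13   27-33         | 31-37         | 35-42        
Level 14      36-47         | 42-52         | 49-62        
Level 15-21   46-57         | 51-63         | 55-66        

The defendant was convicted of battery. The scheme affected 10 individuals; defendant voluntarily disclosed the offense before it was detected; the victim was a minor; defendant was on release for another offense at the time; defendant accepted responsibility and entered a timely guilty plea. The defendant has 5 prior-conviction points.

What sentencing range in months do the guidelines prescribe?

51-63 months

Base offense level for battery: 14.
§1 applies: 14 − 3 = 11.
§4 applies: 11 − 1 = 10.
§5 applies (level before this adjustment is 10 ≥ 10, so +3): 10 + 3 = 13.
§6 applies (level before this adjustment is 13 ≥ 12, so +4): 13 + 4 = 17.
§7 applies: 17 + 3 = 20.
Final offense level: 20.
Criminal history: 5 prior points → Category Low (3-10).
Level 20 falls in the 15-21 band.
Grid: Level 15-21 × Category Low = 51-63 months.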